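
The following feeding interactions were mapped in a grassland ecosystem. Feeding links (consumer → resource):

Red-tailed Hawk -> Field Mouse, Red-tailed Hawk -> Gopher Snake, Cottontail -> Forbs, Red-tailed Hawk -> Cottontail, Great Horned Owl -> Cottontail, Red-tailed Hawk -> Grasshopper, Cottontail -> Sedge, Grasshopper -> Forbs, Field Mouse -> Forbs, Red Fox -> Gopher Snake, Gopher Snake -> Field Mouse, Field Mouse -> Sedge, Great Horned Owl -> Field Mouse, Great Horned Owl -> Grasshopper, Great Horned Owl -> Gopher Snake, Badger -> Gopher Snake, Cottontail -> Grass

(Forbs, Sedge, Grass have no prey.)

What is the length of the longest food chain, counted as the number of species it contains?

4 species

One longest chain: Forbs → Field Mouse → Gopher Snake → Great Horned Owl.
It has 4 species and 3 links.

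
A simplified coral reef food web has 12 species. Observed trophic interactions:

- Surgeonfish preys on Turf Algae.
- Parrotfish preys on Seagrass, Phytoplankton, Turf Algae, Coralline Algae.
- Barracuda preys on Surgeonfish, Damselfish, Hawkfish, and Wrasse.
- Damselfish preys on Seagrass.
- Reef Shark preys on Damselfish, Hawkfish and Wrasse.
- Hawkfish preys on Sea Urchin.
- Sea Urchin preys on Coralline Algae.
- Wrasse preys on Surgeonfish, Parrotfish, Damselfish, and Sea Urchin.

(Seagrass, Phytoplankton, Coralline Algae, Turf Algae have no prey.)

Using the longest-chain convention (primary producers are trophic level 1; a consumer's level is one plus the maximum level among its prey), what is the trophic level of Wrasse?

Seagrass is a producer → level 1.
Parrotfish eats Seagrass (level 1); other prey at levels: Phytoplankton 1, Coralline Algae 1, Turf Algae 1 → level 2.
Wrasse eats Parrotfish (level 2); other prey at levels: Damselfish 2, Surgeonfish 2, Sea Urchin 2 → level 3.

Trophic level 3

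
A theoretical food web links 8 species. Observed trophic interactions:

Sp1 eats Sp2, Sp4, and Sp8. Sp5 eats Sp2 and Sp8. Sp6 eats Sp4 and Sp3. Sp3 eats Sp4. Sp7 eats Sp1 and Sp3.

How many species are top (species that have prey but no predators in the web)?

3

Top species (has prey, but nothing eats it): Sp5, Sp6, Sp7.
Count: 3.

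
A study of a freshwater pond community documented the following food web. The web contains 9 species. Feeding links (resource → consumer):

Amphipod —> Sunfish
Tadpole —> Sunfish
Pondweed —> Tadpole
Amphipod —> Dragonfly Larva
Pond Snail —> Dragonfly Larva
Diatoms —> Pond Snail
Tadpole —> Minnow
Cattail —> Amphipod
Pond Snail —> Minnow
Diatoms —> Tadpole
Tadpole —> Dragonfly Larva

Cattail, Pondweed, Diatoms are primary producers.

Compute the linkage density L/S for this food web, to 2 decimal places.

There are L = 11 links among S = 9 species.
L/S = 11/9 = 1.2222 ≈ 1.22.

L/S = 1.22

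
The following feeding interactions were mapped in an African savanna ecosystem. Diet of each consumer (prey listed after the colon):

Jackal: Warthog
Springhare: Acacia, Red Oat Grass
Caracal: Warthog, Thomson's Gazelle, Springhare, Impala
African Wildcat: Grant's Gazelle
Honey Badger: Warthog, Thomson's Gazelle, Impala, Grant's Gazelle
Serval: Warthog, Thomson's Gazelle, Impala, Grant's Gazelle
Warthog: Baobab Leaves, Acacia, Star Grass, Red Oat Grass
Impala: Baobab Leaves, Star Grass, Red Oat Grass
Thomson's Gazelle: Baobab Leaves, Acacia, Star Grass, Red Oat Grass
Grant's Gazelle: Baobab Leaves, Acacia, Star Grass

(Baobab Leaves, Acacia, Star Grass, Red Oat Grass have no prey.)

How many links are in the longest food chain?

One longest chain: Baobab Leaves → Warthog → Jackal.
It has 3 species and 2 links.

2 links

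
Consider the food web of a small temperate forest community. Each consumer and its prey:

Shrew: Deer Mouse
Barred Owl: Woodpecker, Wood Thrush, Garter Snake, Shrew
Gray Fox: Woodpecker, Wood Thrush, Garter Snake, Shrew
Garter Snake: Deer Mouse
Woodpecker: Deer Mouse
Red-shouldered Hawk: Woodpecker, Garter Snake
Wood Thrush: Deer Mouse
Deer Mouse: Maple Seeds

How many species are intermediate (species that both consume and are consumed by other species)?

Intermediate species (has both prey and predators): Deer Mouse, Woodpecker, Wood Thrush, Garter Snake, Shrew.
Count: 5.

5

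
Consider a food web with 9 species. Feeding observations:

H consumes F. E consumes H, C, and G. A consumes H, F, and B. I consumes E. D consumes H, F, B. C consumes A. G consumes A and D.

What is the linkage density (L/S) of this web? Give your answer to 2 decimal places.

L/S = 1.56

There are L = 14 links among S = 9 species.
L/S = 14/9 = 1.5556 ≈ 1.56.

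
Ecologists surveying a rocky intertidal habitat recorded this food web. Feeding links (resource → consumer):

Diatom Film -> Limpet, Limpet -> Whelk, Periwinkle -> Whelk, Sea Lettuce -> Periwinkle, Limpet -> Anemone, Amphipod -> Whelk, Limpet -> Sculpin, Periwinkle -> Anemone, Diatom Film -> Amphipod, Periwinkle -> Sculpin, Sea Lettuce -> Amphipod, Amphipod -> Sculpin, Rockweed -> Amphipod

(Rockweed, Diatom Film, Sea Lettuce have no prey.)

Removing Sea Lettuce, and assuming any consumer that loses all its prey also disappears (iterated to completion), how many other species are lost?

1

Remove Sea Lettuce.
Round 1: Periwinkle (all prey gone) → extinct.
No further losses. Total secondary extinctions: 1.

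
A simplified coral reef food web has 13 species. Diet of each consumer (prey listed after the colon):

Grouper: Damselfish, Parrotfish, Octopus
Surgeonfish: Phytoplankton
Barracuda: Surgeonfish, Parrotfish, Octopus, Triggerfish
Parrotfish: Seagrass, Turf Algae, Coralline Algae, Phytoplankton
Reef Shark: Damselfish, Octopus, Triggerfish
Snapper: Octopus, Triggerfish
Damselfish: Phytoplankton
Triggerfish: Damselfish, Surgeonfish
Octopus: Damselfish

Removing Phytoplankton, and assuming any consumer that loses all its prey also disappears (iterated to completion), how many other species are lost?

Remove Phytoplankton.
Round 1: Damselfish (all prey gone), Surgeonfish (all prey gone) → extinct.
Round 2: Octopus (all prey gone), Triggerfish (all prey gone) → extinct.
Round 3: Reef Shark (all prey gone), Snapper (all prey gone) → extinct.
No further losses. Total secondary extinctions: 6.

6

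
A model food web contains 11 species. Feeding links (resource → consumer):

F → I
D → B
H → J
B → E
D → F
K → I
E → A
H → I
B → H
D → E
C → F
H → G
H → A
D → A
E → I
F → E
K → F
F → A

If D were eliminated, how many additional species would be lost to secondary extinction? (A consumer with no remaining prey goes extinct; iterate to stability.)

Remove D.
Round 1: B (all prey gone) → extinct.
Round 2: H (all prey gone) → extinct.
Round 3: G (all prey gone), J (all prey gone) → extinct.
No further losses. Total secondary extinctions: 4.

4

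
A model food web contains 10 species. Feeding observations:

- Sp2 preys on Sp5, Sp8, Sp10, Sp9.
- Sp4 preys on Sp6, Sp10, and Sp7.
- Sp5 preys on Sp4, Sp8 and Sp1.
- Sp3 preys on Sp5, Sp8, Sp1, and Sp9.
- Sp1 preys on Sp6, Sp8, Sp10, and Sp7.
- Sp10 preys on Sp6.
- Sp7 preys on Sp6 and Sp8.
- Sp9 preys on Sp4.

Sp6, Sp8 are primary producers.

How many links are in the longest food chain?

4 links

One longest chain: Sp6 → Sp10 → Sp4 → Sp5 → Sp2.
It has 5 species and 4 links.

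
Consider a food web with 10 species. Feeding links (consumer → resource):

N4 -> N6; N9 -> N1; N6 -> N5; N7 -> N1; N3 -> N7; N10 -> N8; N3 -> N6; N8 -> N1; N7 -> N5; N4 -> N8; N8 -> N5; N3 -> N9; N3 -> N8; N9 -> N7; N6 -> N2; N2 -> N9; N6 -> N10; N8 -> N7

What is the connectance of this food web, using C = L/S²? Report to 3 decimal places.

C = 0.180

The web has S = 10 species and L = 18 feeding links.
C = L / S² = 18 / 100 = 0.1800 ≈ 0.180.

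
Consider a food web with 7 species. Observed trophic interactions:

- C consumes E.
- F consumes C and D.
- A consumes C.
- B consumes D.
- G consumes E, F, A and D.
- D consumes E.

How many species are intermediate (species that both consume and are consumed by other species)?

Intermediate species (has both prey and predators): C, D, A, F.
Count: 4.

4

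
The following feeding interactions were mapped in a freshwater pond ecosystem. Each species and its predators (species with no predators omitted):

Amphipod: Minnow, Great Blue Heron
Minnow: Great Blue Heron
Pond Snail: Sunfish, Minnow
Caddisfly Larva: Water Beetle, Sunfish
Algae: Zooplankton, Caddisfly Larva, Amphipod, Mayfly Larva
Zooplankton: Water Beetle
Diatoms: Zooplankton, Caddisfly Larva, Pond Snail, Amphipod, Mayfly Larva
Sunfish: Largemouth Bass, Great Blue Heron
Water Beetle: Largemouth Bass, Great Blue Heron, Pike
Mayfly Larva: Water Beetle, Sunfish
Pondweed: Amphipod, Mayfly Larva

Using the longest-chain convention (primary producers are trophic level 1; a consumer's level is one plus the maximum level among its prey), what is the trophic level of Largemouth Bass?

Algae is a producer → level 1.
Zooplankton eats Algae (level 1); other prey at levels: Diatoms 1 → level 2.
Water Beetle eats Zooplankton (level 2); other prey at levels: Caddisfly Larva 2, Mayfly Larva 2 → level 3.
Largemouth Bass eats Water Beetle (level 3); other prey at levels: Sunfish 3 → level 4.

Trophic level 4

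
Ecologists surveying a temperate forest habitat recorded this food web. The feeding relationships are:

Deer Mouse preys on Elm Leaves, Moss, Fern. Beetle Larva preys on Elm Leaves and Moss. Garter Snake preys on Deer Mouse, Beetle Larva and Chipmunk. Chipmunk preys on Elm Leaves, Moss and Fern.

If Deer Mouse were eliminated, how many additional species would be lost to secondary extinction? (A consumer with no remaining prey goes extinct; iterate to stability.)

Remove Deer Mouse.
Every predator of it retains at least one other prey: Garter Snake still has Beetle Larva, Chipmunk.
No consumer loses all prey, so no secondary extinctions occur.

0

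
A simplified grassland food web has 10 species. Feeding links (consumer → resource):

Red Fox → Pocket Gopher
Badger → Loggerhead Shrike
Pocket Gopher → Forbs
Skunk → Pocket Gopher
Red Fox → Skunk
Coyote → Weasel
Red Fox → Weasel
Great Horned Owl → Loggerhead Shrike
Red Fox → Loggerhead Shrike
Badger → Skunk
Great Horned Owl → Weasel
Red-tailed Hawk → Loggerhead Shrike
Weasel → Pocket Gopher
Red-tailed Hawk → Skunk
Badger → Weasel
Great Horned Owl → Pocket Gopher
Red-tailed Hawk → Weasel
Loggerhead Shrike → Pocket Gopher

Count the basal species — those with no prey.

1

Basal species (no prey listed): Forbs.
Count: 1.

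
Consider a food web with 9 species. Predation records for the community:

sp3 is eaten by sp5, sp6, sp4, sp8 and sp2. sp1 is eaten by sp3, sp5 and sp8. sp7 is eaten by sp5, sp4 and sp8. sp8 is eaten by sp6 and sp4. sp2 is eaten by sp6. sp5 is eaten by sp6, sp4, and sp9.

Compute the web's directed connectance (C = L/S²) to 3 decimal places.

The web has S = 9 species and L = 17 feeding links.
C = L / S² = 17 / 81 = 0.2099 ≈ 0.210.

C = 0.210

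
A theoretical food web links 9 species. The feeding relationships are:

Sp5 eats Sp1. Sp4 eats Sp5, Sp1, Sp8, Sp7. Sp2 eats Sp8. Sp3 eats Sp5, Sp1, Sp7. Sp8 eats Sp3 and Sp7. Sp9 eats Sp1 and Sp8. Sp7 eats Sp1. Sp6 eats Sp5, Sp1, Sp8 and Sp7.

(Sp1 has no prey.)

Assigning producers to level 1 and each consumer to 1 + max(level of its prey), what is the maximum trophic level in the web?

5

Producers (level 1): Sp1.
Sp1 → Sp5 → Sp3 → Sp8 → Sp6 gives Sp6 level 5.
No species has a prey at level 5, so no species reaches level 6.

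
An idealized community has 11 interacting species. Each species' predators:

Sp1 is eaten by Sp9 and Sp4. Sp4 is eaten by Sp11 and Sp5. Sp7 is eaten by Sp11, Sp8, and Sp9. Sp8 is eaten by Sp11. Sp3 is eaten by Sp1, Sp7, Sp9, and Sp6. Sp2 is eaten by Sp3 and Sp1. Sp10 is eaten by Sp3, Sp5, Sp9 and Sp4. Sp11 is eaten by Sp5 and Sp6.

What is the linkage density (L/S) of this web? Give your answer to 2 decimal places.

There are L = 20 links among S = 11 species.
L/S = 20/11 = 1.8182 ≈ 1.82.

L/S = 1.82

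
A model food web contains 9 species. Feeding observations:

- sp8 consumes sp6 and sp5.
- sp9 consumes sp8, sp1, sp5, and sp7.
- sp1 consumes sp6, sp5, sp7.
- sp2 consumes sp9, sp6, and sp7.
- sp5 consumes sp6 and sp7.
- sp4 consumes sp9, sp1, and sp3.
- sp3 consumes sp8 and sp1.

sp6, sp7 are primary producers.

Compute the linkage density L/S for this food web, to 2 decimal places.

There are L = 19 links among S = 9 species.
L/S = 19/9 = 2.1111 ≈ 2.11.

L/S = 2.11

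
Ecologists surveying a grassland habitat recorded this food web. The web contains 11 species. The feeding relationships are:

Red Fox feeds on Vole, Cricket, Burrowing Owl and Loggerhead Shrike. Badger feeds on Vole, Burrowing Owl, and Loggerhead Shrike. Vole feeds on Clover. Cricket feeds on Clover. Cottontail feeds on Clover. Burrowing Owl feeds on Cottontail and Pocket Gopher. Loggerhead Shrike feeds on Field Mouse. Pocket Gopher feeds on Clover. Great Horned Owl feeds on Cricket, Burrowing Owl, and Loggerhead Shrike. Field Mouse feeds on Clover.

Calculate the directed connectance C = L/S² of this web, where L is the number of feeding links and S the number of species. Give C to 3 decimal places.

C = 0.149

The web has S = 11 species and L = 18 feeding links.
C = L / S² = 18 / 121 = 0.1488 ≈ 0.149.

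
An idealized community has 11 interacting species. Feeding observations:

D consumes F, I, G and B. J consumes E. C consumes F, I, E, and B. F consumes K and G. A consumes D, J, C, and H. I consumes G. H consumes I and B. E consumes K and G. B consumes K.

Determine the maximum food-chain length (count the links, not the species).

3 links

One longest chain: K → E → J → A.
It has 4 species and 3 links.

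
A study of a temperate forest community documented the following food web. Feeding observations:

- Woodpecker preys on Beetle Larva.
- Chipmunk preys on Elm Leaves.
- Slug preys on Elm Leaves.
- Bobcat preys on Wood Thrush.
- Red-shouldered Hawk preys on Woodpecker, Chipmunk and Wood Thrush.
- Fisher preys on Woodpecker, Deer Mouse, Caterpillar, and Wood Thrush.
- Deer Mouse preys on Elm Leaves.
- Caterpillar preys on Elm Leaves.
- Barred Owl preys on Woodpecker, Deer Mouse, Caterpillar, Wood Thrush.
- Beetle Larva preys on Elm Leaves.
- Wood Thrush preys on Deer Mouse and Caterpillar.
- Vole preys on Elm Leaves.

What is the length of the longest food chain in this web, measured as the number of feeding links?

One longest chain: Elm Leaves → Caterpillar → Wood Thrush → Fisher.
It has 4 species and 3 links.

3 links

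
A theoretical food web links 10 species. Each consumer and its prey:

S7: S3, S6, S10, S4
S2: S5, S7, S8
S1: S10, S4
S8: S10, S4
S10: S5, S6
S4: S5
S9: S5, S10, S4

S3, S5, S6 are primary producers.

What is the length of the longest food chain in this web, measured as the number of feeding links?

One longest chain: S5 → S10 → S8 → S2.
It has 4 species and 3 links.

3 links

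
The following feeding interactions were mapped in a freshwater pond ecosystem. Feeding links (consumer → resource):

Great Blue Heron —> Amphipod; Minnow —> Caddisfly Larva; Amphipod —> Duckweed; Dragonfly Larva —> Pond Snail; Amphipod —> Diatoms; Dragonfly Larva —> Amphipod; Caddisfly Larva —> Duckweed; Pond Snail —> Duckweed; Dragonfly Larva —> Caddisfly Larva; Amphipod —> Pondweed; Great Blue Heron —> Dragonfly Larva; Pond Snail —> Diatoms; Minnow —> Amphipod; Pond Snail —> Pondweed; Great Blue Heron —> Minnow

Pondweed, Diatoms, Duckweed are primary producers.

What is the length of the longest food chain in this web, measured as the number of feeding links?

One longest chain: Duckweed → Caddisfly Larva → Minnow → Great Blue Heron.
It has 4 species and 3 links.

3 links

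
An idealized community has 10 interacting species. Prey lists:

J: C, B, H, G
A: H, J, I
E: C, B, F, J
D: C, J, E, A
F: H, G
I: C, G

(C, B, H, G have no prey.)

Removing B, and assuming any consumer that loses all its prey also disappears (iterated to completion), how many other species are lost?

0

Remove B.
Every predator of it retains at least one other prey: J still has C, H, G; E still has C, F, J.
No consumer loses all prey, so no secondary extinctions occur.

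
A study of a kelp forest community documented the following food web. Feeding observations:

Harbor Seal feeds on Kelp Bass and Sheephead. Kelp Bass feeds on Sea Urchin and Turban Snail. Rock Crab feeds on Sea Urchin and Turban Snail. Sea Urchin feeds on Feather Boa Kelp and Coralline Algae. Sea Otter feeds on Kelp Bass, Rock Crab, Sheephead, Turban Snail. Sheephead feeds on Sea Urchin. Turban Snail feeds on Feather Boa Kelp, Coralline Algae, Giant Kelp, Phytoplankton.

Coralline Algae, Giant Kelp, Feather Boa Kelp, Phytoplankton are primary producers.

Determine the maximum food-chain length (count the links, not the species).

One longest chain: Coralline Algae → Sea Urchin → Sheephead → Harbor Seal.
It has 4 species and 3 links.

3 links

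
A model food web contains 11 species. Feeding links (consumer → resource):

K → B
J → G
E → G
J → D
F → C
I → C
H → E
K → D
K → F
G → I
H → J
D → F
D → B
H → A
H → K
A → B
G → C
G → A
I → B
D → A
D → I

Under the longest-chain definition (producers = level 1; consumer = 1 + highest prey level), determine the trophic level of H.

B is a producer → level 1.
I eats B (level 1); other prey at levels: C 1 → level 2.
D eats I (level 2); other prey at levels: B 1, A 2, F 2 → level 3.
K eats D (level 3); other prey at levels: B 1, F 2 → level 4.
H eats K (level 4); other prey at levels: A 2, E 4, J 4 → level 5.

Trophic level 5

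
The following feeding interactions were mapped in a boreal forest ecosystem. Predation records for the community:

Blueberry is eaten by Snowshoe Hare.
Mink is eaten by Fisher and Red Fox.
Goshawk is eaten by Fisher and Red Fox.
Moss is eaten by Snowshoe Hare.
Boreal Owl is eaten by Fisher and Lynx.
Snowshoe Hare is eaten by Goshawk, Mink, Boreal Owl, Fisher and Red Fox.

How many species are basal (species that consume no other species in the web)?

2

Basal species (no prey listed): Blueberry, Moss.
Count: 2.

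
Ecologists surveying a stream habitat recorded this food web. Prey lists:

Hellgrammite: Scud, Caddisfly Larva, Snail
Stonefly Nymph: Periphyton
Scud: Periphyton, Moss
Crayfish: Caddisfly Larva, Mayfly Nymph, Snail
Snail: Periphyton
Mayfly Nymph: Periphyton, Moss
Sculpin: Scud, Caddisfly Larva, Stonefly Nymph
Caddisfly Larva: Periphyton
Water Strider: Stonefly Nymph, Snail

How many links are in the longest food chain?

One longest chain: Periphyton → Scud → Hellgrammite.
It has 3 species and 2 links.

2 links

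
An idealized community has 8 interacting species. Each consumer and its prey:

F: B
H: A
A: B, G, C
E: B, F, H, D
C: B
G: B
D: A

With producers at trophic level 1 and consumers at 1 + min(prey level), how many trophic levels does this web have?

Producers (level 1): B.
Following each consumer down to its lowest-level prey: B → A → D (levels 1 through 3).
All prey of D (A 2) are at level 2 or above, so D is at level 1 + 2 = 3.
Every consumer has at least one prey at level 2 or below, so none exceeds level 3.

3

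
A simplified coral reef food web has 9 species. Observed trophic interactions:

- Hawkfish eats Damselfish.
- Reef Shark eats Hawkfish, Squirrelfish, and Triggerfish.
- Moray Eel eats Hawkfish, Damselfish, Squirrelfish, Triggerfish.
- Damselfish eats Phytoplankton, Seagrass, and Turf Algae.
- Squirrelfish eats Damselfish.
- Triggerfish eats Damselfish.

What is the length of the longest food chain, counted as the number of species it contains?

One longest chain: Turf Algae → Damselfish → Triggerfish → Moray Eel.
It has 4 species and 3 links.

4 species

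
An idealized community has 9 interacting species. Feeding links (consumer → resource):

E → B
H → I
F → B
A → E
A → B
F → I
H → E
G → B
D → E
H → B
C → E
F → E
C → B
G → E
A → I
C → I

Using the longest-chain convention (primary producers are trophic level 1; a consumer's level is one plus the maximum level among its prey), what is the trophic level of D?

Trophic level 3

B is a producer → level 1.
E eats B → level 2.
D eats E → level 3.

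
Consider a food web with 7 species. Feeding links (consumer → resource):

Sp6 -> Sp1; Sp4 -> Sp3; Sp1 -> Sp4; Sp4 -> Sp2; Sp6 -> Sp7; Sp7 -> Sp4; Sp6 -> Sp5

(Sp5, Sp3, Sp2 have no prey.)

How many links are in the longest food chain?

One longest chain: Sp3 → Sp4 → Sp7 → Sp6.
It has 4 species and 3 links.

3 links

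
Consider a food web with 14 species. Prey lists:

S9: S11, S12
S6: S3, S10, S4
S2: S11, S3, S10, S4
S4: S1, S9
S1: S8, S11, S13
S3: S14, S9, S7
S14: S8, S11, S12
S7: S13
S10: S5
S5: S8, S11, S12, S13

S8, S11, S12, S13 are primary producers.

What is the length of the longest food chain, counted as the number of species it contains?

One longest chain: S8 → S14 → S3 → S6.
It has 4 species and 3 links.

4 species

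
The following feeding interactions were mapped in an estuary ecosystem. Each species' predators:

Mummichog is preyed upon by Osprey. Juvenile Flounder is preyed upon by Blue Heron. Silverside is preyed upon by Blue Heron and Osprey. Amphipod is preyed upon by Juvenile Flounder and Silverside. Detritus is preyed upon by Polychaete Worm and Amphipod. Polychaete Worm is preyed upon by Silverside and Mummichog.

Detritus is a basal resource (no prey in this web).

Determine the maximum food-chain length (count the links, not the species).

One longest chain: Detritus → Amphipod → Juvenile Flounder → Blue Heron.
It has 4 species and 3 links.

3 links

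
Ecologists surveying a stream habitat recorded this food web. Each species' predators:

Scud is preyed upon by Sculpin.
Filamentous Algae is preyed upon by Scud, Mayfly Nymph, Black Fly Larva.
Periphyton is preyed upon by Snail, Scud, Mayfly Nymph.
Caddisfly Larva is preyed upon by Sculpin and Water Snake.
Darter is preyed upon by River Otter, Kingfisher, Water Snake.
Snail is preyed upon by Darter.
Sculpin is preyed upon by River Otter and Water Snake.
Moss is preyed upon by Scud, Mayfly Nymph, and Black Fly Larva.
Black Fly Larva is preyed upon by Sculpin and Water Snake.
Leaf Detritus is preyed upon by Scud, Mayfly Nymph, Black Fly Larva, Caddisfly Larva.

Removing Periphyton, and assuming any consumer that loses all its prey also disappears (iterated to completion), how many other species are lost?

Remove Periphyton.
Round 1: Snail (all prey gone) → extinct.
Round 2: Darter (all prey gone) → extinct.
Round 3: Kingfisher (all prey gone) → extinct.
No further losses. Total secondary extinctions: 3.

3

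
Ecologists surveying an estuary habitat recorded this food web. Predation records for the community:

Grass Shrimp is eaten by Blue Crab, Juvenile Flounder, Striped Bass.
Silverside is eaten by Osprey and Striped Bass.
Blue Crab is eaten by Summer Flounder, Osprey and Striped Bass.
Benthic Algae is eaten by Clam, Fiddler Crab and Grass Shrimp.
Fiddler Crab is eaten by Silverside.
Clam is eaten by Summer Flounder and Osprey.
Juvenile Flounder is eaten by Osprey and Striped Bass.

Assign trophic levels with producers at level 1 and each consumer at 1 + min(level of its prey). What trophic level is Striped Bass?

Trophic level 3

Benthic Algae is a producer → level 1.
Grass Shrimp eats Benthic Algae → level 2.
Striped Bass eats Grass Shrimp → level 3.
No prey of Striped Bass is below level 2, so 3 is the minimum.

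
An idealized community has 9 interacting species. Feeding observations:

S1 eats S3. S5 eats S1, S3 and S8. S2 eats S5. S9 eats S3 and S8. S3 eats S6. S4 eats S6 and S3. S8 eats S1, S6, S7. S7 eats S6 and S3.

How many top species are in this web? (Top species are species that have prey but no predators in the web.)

3

Top species (has prey, but nothing eats it): S4, S9, S2.
Count: 3.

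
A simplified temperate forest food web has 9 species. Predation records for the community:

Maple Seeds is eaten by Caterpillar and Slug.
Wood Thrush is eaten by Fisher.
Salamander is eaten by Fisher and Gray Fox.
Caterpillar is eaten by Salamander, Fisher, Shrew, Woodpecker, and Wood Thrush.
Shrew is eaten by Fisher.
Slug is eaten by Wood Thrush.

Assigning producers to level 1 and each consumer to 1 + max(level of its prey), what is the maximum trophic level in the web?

4

Producers (level 1): Maple Seeds.
Maple Seeds → Caterpillar → Salamander → Gray Fox gives Gray Fox level 4.
No species has a prey at level 4, so no species reaches level 5.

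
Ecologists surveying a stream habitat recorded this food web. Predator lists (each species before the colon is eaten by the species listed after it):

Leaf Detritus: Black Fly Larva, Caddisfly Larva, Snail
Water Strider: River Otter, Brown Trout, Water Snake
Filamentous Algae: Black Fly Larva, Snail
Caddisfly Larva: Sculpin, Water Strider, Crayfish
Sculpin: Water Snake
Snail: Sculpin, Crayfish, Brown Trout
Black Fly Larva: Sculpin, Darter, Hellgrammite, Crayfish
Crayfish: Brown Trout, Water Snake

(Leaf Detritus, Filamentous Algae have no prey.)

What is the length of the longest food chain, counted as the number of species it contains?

One longest chain: Leaf Detritus → Caddisfly Larva → Water Strider → River Otter.
It has 4 species and 3 links.

4 species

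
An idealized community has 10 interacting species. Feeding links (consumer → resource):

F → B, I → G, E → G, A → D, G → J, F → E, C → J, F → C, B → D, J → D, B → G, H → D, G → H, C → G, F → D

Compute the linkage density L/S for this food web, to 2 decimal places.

L/S = 1.50

There are L = 15 links among S = 10 species.
L/S = 15/10 = 1.5000 ≈ 1.50.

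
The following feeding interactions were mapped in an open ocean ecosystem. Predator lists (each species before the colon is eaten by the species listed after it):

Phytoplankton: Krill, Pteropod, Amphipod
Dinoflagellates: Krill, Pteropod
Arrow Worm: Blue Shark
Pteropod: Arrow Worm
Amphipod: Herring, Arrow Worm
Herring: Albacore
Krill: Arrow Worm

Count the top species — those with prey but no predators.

2

Top species (has prey, but nothing eats it): Blue Shark, Albacore.
Count: 2.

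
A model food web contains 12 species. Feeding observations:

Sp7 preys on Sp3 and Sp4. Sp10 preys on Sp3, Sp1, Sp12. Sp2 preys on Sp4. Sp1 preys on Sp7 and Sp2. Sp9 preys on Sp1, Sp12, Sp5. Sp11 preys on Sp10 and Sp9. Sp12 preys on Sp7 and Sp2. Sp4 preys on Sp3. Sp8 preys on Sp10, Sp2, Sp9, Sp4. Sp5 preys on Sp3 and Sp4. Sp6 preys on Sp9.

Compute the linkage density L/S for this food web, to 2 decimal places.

There are L = 23 links among S = 12 species.
L/S = 23/12 = 1.9167 ≈ 1.92.

L/S = 1.92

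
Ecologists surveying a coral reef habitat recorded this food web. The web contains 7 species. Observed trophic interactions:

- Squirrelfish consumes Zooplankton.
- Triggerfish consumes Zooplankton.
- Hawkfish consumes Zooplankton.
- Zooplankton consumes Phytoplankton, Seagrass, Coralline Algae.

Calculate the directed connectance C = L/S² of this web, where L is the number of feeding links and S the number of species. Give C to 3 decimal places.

The web has S = 7 species and L = 6 feeding links.
C = L / S² = 6 / 49 = 0.1224 ≈ 0.122.

C = 0.122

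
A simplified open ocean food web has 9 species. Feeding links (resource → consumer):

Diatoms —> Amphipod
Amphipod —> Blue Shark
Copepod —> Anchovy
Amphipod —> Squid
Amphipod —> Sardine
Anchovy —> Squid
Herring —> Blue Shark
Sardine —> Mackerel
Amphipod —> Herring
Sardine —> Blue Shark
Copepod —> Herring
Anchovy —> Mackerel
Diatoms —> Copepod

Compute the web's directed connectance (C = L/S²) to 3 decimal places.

The web has S = 9 species and L = 13 feeding links.
C = L / S² = 13 / 81 = 0.1605 ≈ 0.160.

C = 0.160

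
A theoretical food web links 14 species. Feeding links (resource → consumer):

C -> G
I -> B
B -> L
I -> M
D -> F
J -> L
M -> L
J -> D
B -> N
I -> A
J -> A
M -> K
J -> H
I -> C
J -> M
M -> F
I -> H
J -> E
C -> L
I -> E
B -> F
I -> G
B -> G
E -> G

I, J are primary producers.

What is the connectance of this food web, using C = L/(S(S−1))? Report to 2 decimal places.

The web has S = 14 species and L = 24 feeding links.
C = L / (S(S−1)) = 24 / 182 = 0.1319 ≈ 0.13.

C = 0.13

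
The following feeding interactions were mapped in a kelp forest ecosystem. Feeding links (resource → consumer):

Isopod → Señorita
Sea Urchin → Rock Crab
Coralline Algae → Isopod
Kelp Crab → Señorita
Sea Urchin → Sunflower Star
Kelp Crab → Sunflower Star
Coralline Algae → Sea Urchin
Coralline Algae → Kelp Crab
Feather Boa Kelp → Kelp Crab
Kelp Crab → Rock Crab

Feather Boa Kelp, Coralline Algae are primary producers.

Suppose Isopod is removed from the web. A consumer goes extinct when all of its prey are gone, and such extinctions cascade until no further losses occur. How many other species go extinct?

Remove Isopod.
Every predator of it retains at least one other prey: Señorita still has Kelp Crab.
No consumer loses all prey, so no secondary extinctions occur.

0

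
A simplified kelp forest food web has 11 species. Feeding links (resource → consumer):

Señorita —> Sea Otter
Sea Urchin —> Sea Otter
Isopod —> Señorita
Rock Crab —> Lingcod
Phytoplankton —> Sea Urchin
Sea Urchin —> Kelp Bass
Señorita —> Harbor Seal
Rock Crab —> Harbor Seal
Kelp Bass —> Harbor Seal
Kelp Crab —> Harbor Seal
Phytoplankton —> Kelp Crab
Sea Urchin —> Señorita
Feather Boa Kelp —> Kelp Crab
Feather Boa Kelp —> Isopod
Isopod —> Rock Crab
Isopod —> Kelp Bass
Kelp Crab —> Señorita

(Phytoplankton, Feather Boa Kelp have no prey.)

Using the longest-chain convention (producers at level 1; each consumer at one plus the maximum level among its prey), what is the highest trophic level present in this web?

4

Producers (level 1): Phytoplankton, Feather Boa Kelp.
Phytoplankton → Sea Urchin → Señorita → Sea Otter gives Sea Otter level 4.
No species has a prey at level 4, so no species reaches level 5.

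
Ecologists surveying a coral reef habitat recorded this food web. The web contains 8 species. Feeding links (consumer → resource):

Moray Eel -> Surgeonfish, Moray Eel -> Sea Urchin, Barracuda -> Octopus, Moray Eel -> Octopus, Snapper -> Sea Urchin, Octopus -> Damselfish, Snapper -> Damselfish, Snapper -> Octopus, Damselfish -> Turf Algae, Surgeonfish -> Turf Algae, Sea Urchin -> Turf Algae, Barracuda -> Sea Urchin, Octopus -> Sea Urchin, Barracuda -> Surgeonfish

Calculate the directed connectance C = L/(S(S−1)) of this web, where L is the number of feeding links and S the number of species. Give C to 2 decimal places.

C = 0.25

The web has S = 8 species and L = 14 feeding links.
C = L / (S(S−1)) = 14 / 56 = 0.2500 ≈ 0.25.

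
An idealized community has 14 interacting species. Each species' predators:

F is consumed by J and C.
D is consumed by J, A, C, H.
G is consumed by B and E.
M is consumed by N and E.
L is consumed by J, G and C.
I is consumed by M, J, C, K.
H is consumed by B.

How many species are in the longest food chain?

3 species

One longest chain: I → M → N.
It has 3 species and 2 links.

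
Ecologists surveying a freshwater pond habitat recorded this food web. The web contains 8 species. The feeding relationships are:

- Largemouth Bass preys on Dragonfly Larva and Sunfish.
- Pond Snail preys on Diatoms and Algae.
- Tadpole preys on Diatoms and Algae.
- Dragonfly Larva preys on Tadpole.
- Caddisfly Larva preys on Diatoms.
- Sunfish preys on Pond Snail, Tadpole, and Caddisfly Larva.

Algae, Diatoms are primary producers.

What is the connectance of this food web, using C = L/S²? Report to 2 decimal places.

The web has S = 8 species and L = 11 feeding links.
C = L / S² = 11 / 64 = 0.1719 ≈ 0.17.

C = 0.17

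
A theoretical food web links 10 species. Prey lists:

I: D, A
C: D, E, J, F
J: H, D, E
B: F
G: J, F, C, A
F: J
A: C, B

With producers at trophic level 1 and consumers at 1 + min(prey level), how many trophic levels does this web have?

Producers (level 1): H, D, E.
Following each consumer down to its lowest-level prey: H → J → F → B (levels 1 through 4).
All prey of B (F 3) are at level 3 or above, so B is at level 1 + 3 = 4.
Every consumer has at least one prey at level 3 or below, so none exceeds level 4.

4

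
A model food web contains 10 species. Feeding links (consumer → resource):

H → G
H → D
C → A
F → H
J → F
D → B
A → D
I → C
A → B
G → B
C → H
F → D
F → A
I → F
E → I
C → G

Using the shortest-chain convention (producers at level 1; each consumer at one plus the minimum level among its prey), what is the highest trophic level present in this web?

5

Producers (level 1): B.
Following each consumer down to its lowest-level prey: B → D → F → I → E (levels 1 through 5).
All prey of E (I 4) are at level 4 or above, so E is at level 1 + 4 = 5.
Every consumer has at least one prey at level 4 or below, so none exceeds level 5.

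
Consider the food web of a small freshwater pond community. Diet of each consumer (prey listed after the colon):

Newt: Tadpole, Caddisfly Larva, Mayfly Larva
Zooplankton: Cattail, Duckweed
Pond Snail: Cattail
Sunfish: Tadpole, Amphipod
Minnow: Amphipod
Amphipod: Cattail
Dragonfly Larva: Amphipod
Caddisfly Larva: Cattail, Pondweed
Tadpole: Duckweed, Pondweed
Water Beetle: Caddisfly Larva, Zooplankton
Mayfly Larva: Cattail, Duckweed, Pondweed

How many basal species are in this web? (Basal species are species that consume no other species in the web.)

3

Basal species (no prey listed): Cattail, Duckweed, Pondweed.
Count: 3.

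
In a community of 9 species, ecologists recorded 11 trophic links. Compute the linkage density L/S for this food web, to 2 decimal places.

L/S = 1.22

There are L = 11 links among S = 9 species.
L/S = 11/9 = 1.2222 ≈ 1.22.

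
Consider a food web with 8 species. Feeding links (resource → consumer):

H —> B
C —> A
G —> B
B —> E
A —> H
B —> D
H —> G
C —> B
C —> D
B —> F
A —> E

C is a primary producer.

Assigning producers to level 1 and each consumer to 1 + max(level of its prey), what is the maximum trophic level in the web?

Producers (level 1): C.
C → A → H → G → B → F gives F level 6.
No species has a prey at level 6, so no species reaches level 7.

6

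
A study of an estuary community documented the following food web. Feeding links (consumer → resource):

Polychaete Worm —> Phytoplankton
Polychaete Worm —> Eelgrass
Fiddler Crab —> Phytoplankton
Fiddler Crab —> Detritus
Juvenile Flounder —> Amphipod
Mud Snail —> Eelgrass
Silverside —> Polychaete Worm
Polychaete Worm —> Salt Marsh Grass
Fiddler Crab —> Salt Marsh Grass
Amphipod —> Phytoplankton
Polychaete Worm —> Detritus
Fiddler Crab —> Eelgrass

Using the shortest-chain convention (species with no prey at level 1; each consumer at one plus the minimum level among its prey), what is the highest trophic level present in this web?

3

Basal resources (level 1): Eelgrass, Salt Marsh Grass, Detritus, Phytoplankton.
Following each consumer down to its lowest-level prey: Eelgrass → Polychaete Worm → Silverside (levels 1 through 3).
All prey of Silverside (Polychaete Worm 2) are at level 2 or above, so Silverside is at level 1 + 2 = 3.
Every consumer has at least one prey at level 2 or below, so none exceeds level 3.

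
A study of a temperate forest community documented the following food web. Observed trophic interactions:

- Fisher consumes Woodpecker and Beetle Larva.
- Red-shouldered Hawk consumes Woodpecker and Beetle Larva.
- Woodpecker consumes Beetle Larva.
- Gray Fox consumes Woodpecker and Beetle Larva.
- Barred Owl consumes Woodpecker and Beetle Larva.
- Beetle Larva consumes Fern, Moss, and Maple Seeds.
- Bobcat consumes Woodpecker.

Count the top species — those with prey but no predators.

5

Top species (has prey, but nothing eats it): Barred Owl, Fisher, Red-shouldered Hawk, Gray Fox, Bobcat.
Count: 5.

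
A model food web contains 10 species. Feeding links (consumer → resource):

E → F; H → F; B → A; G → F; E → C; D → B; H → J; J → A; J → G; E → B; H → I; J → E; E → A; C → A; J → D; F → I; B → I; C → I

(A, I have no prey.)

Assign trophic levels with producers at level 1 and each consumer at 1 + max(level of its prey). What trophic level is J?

I is a producer → level 1.
F eats I → level 2.
G eats F → level 3.
J eats G (level 3); other prey at levels: A 1, E 3, D 3 → level 4.

Trophic level 4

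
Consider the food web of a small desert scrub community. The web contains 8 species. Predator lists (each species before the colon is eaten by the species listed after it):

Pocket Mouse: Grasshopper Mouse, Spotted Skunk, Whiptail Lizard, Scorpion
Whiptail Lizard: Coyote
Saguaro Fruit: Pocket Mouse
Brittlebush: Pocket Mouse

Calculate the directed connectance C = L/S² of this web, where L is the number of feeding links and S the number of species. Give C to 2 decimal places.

C = 0.11

The web has S = 8 species and L = 7 feeding links.
C = L / S² = 7 / 64 = 0.1094 ≈ 0.11.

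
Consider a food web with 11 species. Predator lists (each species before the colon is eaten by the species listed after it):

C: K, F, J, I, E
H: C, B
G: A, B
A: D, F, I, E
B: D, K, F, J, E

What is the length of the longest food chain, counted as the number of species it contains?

One longest chain: G → A → D.
It has 3 species and 2 links.

3 species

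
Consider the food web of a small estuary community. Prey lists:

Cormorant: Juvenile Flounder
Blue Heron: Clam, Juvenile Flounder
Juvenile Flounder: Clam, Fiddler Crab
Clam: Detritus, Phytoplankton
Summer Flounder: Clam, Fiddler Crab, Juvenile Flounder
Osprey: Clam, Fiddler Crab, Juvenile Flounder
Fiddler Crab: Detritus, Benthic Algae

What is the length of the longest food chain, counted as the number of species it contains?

One longest chain: Detritus → Clam → Juvenile Flounder → Osprey.
It has 4 species and 3 links.

4 species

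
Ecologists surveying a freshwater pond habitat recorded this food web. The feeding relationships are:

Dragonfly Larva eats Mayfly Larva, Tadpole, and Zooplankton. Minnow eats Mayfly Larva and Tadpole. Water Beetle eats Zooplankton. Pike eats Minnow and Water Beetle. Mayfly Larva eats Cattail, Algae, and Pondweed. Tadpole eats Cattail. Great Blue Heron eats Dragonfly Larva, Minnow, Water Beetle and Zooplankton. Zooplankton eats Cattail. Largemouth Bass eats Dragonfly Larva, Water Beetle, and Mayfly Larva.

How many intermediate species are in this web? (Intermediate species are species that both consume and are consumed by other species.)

6

Intermediate species (has both prey and predators): Mayfly Larva, Zooplankton, Tadpole, Dragonfly Larva, Water Beetle, Minnow.
Count: 6.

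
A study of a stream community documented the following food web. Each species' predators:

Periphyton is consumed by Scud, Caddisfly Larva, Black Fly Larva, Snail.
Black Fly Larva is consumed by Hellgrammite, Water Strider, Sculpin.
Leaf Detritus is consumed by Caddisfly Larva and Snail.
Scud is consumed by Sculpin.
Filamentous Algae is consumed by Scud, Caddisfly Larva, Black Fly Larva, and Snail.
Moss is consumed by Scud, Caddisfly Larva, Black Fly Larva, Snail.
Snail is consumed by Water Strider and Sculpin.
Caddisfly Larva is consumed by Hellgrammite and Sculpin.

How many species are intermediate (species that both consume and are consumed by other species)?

Intermediate species (has both prey and predators): Scud, Snail, Caddisfly Larva, Black Fly Larva.
Count: 4.

4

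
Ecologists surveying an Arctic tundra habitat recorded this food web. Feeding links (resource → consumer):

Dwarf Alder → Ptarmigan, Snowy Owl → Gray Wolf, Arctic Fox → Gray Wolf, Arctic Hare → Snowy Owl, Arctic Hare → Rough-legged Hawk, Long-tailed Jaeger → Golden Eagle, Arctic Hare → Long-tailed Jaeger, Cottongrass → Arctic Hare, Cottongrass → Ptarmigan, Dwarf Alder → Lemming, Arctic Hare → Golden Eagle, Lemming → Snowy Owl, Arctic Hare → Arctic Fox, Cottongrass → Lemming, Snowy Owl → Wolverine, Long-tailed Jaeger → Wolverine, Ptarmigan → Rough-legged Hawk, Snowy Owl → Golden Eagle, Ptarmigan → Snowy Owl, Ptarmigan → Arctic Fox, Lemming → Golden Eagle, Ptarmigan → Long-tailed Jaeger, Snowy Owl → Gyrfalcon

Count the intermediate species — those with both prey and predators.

Intermediate species (has both prey and predators): Arctic Hare, Lemming, Ptarmigan, Arctic Fox, Long-tailed Jaeger, Snowy Owl.
Count: 6.

6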